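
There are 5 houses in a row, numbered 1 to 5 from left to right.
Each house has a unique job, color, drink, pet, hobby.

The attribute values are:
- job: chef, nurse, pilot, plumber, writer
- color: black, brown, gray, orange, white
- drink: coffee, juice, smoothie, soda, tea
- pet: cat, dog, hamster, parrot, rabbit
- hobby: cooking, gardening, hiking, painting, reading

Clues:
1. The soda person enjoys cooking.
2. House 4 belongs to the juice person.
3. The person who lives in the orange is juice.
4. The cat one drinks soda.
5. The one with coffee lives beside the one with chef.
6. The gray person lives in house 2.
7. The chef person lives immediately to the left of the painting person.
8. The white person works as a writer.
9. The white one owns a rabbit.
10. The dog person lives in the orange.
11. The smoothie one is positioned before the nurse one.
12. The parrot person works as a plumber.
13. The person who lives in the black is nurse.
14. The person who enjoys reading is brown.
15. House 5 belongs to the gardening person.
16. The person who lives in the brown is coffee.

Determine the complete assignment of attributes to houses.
Solution:

House | Job | Color | Drink | Pet | Hobby
-----------------------------------------
  1   | plumber | brown | coffee | parrot | reading
  2   | chef | gray | soda | cat | cooking
  3   | writer | white | smoothie | rabbit | painting
  4   | pilot | orange | juice | dog | hiking
  5   | nurse | black | tea | hamster | gardening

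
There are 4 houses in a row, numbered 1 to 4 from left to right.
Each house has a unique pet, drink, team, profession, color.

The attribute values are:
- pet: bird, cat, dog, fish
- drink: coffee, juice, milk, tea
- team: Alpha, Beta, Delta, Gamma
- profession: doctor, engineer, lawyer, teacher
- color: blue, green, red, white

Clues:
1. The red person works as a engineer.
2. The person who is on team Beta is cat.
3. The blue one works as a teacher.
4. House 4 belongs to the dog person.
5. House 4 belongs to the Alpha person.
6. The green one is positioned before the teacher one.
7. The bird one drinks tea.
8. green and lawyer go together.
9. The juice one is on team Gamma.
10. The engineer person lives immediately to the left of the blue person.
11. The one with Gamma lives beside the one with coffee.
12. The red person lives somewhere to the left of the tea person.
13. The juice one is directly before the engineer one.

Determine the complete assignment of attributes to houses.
Solution:

House | Pet | Drink | Team | Profession | Color
-----------------------------------------------
  1   | fish | juice | Gamma | lawyer | green
  2   | cat | coffee | Beta | engineer | red
  3   | bird | tea | Delta | teacher | blue
  4   | dog | milk | Alpha | doctor | white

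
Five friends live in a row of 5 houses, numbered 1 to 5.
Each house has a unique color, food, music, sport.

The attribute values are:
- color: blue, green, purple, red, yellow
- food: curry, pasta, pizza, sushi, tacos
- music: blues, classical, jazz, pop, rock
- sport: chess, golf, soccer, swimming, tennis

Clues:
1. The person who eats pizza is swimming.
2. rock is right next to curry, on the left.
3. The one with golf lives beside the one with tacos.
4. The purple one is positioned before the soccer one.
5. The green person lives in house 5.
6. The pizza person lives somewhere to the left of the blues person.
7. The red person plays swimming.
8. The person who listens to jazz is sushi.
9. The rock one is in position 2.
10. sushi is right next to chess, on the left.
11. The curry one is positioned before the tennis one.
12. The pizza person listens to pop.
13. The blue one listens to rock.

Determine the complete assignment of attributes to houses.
Solution:

House | Color | Food | Music | Sport
------------------------------------
  1   | purple | sushi | jazz | golf
  2   | blue | tacos | rock | chess
  3   | yellow | curry | classical | soccer
  4   | red | pizza | pop | swimming
  5   | green | pasta | blues | tennis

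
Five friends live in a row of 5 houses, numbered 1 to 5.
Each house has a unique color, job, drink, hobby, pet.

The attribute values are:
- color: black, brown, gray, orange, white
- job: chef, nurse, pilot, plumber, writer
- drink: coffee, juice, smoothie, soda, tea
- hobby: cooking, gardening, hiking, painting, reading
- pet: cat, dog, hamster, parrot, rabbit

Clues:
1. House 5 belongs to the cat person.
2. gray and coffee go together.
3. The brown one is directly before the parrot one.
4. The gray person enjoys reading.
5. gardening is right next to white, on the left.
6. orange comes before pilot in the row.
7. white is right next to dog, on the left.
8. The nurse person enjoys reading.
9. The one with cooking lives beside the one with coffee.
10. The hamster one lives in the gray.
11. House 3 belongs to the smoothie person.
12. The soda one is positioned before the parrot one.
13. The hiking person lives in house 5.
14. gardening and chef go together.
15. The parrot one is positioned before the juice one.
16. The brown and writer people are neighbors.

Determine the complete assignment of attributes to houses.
Solution:

House | Color | Job | Drink | Hobby | Pet
-----------------------------------------
  1   | brown | chef | soda | gardening | rabbit
  2   | white | writer | tea | painting | parrot
  3   | orange | plumber | smoothie | cooking | dog
  4   | gray | nurse | coffee | reading | hamster
  5   | black | pilot | juice | hiking | cat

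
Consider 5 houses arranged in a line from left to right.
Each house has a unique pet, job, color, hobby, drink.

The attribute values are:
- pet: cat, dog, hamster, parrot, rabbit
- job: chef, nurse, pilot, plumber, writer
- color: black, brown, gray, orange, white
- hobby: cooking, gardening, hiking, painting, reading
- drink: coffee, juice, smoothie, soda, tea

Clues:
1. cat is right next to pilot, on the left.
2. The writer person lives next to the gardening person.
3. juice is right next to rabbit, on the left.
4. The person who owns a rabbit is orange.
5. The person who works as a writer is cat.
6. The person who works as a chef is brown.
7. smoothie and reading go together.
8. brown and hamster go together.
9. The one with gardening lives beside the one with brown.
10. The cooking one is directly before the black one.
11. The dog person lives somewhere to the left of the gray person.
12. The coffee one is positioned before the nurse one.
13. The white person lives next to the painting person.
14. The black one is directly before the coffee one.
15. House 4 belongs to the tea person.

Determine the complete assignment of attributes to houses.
Solution:

House | Pet | Job | Color | Hobby | Drink
-----------------------------------------
  1   | dog | plumber | white | cooking | soda
  2   | cat | writer | black | painting | juice
  3   | rabbit | pilot | orange | gardening | coffee
  4   | hamster | chef | brown | hiking | tea
  5   | parrot | nurse | gray | reading | smoothie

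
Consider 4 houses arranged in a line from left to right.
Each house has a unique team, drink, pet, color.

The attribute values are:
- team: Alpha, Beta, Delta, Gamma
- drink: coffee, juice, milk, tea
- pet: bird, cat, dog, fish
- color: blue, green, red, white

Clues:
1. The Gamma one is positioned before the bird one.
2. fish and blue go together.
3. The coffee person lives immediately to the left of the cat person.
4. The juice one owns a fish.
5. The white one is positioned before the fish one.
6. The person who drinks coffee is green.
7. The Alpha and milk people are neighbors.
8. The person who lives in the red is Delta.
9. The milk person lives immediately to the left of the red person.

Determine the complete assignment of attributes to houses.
Solution:

House | Team | Drink | Pet | Color
----------------------------------
  1   | Alpha | coffee | dog | green
  2   | Gamma | milk | cat | white
  3   | Delta | tea | bird | red
  4   | Beta | juice | fish | blue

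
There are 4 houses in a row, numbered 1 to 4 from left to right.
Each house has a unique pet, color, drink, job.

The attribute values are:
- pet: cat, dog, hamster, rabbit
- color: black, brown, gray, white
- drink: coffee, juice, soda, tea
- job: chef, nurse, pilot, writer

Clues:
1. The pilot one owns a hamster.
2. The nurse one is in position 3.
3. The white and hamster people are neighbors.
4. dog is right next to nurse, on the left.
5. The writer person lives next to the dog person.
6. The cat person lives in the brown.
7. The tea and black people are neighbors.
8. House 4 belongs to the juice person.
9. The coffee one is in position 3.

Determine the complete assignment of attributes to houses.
Solution:

House | Pet | Color | Drink | Job
---------------------------------
  1   | cat | brown | tea | writer
  2   | dog | black | soda | chef
  3   | rabbit | white | coffee | nurse
  4   | hamster | gray | juice | pilot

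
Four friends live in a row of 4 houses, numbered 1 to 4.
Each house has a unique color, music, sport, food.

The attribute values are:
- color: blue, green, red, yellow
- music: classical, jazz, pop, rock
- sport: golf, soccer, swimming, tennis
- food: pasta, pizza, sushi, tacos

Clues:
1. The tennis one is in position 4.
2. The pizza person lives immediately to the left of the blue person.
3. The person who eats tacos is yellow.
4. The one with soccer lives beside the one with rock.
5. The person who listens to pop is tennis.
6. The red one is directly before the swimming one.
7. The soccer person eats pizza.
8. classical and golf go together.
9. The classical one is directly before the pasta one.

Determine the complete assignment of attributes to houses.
Solution:

House | Color | Music | Sport | Food
------------------------------------
  1   | red | jazz | soccer | pizza
  2   | blue | rock | swimming | sushi
  3   | yellow | classical | golf | tacos
  4   | green | pop | tennis | pasta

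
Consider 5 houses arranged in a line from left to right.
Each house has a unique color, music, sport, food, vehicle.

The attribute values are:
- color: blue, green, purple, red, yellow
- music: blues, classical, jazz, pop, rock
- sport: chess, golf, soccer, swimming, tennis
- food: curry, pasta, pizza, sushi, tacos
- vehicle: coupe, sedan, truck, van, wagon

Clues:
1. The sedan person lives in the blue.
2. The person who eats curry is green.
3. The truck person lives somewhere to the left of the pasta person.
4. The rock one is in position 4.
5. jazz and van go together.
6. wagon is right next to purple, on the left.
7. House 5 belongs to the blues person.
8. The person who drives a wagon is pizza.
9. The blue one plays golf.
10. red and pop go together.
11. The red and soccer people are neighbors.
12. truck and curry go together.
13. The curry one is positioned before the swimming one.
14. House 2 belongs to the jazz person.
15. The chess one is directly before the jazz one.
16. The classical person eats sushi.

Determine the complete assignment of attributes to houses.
Solution:

House | Color | Music | Sport | Food | Vehicle
----------------------------------------------
  1   | red | pop | chess | pizza | wagon
  2   | purple | jazz | soccer | tacos | van
  3   | blue | classical | golf | sushi | sedan
  4   | green | rock | tennis | curry | truck
  5   | yellow | blues | swimming | pasta | coupe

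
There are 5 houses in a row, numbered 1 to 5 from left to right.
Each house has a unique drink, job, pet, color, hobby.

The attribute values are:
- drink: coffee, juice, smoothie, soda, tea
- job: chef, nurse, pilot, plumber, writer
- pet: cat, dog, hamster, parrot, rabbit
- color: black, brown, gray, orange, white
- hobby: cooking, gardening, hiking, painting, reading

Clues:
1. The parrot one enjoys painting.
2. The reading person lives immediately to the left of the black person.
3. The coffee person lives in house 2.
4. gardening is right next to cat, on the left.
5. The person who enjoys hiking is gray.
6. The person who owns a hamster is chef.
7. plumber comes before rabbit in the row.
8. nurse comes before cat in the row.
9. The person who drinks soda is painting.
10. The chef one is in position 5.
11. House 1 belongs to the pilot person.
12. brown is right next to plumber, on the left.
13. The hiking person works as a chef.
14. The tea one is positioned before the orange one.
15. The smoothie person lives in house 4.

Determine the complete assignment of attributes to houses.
Solution:

House | Drink | Job | Pet | Color | Hobby
-----------------------------------------
  1   | soda | pilot | parrot | brown | painting
  2   | coffee | plumber | dog | white | reading
  3   | tea | nurse | rabbit | black | gardening
  4   | smoothie | writer | cat | orange | cooking
  5   | juice | chef | hamster | gray | hiking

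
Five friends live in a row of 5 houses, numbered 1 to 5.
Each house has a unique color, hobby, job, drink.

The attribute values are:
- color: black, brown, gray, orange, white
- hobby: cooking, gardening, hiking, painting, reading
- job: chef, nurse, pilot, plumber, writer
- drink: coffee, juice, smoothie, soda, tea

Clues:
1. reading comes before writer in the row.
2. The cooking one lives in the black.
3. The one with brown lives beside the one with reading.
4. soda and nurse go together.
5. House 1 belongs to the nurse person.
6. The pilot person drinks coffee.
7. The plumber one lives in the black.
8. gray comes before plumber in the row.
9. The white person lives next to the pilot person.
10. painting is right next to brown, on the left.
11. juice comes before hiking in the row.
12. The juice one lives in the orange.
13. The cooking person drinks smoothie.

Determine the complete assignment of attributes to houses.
Solution:

House | Color | Hobby | Job | Drink
-----------------------------------
  1   | white | painting | nurse | soda
  2   | brown | gardening | pilot | coffee
  3   | orange | reading | chef | juice
  4   | gray | hiking | writer | tea
  5   | black | cooking | plumber | smoothie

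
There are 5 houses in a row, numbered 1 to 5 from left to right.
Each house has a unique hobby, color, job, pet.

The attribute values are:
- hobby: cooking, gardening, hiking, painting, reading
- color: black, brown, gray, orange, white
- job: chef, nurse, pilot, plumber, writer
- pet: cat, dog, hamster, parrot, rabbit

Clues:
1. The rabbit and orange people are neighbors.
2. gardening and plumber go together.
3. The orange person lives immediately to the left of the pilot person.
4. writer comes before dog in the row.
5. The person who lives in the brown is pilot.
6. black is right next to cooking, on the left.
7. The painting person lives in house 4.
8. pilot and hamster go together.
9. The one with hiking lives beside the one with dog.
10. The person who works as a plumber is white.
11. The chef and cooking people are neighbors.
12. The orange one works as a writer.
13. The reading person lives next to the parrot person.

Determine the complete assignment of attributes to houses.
Solution:

House | Hobby | Color | Job | Pet
---------------------------------
  1   | reading | black | chef | rabbit
  2   | cooking | orange | writer | parrot
  3   | hiking | brown | pilot | hamster
  4   | painting | gray | nurse | dog
  5   | gardening | white | plumber | cat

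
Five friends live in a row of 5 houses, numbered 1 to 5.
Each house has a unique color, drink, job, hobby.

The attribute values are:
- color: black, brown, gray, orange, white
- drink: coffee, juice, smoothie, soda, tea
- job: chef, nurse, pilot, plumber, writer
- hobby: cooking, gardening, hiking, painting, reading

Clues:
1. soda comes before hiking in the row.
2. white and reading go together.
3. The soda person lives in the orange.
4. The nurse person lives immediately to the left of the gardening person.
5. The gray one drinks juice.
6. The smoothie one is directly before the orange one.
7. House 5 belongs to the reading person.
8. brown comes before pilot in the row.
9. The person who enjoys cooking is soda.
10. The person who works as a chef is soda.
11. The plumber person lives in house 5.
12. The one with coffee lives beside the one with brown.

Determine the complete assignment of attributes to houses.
Solution:

House | Color | Drink | Job | Hobby
-----------------------------------
  1   | black | coffee | nurse | painting
  2   | brown | smoothie | writer | gardening
  3   | orange | soda | chef | cooking
  4   | gray | juice | pilot | hiking
  5   | white | tea | plumber | reading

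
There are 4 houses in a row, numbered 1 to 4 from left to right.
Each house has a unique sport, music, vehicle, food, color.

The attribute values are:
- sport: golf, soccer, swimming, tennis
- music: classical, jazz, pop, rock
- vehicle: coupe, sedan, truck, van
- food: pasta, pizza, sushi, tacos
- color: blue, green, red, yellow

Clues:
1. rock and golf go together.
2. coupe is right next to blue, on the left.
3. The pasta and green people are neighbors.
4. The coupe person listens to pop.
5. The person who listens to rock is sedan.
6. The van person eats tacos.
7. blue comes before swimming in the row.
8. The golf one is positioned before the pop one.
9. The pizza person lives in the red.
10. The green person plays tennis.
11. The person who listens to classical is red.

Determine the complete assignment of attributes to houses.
Solution:

House | Sport | Music | Vehicle | Food | Color
----------------------------------------------
  1   | golf | rock | sedan | pasta | yellow
  2   | tennis | pop | coupe | sushi | green
  3   | soccer | jazz | van | tacos | blue
  4   | swimming | classical | truck | pizza | red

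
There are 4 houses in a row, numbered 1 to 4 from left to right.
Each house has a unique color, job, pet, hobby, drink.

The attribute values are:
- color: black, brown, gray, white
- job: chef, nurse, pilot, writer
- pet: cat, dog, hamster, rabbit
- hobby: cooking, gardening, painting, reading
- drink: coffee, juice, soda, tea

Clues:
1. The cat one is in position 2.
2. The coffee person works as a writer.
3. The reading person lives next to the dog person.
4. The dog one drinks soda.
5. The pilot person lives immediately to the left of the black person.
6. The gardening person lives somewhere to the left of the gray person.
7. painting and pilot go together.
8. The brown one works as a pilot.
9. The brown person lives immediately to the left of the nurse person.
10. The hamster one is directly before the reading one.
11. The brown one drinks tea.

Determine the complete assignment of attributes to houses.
Solution:

House | Color | Job | Pet | Hobby | Drink
-----------------------------------------
  1   | brown | pilot | hamster | painting | tea
  2   | black | nurse | cat | reading | juice
  3   | white | chef | dog | gardening | soda
  4   | gray | writer | rabbit | cooking | coffee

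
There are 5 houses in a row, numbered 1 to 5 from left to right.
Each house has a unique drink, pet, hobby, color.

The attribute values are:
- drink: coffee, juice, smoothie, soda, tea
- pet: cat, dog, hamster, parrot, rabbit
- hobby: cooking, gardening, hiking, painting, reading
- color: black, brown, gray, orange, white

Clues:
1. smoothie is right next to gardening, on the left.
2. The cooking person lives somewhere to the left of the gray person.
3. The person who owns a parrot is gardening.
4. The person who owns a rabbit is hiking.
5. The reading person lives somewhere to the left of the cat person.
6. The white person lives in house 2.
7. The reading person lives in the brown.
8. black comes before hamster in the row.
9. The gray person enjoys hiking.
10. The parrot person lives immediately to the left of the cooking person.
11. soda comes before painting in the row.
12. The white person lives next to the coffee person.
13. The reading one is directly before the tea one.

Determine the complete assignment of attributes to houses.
Solution:

House | Drink | Pet | Hobby | Color
-----------------------------------
  1   | smoothie | dog | reading | brown
  2   | tea | parrot | gardening | white
  3   | coffee | cat | cooking | black
  4   | soda | rabbit | hiking | gray
  5   | juice | hamster | painting | orange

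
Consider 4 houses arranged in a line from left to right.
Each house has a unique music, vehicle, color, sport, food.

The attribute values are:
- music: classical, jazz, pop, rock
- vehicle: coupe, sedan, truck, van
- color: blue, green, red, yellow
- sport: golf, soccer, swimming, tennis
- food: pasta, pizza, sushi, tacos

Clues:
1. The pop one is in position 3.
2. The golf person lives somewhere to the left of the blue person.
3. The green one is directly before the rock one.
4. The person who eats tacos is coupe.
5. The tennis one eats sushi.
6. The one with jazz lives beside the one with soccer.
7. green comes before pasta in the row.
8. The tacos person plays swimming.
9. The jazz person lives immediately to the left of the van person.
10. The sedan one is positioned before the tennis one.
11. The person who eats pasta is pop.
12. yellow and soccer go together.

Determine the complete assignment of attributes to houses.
Solution:

House | Music | Vehicle | Color | Sport | Food
----------------------------------------------
  1   | jazz | coupe | green | swimming | tacos
  2   | rock | van | yellow | soccer | pizza
  3   | pop | sedan | red | golf | pasta
  4   | classical | truck | blue | tennis | sushi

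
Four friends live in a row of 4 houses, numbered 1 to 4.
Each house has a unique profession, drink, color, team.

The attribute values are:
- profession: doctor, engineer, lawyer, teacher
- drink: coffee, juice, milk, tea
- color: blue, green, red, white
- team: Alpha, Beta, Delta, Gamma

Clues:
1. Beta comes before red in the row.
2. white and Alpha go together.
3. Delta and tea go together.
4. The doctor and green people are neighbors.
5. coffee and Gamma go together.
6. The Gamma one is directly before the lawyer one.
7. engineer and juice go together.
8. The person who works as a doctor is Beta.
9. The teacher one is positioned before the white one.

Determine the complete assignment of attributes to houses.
Solution:

House | Profession | Drink | Color | Team
-----------------------------------------
  1   | doctor | milk | blue | Beta
  2   | teacher | coffee | green | Gamma
  3   | lawyer | tea | red | Delta
  4   | engineer | juice | white | Alpha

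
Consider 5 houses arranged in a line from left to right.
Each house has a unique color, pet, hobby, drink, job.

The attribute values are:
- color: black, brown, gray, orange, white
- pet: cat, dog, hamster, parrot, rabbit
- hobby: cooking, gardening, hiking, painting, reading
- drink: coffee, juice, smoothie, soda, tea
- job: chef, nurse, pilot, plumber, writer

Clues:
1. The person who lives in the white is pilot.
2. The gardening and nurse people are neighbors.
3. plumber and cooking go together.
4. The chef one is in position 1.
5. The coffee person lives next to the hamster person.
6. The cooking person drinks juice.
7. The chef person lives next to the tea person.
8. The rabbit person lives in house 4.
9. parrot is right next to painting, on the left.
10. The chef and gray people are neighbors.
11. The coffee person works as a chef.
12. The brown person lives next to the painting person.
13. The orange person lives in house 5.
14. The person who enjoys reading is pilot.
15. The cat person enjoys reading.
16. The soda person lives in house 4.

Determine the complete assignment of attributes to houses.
Solution:

House | Color | Pet | Hobby | Drink | Job
-----------------------------------------
  1   | brown | parrot | gardening | coffee | chef
  2   | gray | hamster | painting | tea | nurse
  3   | white | cat | reading | smoothie | pilot
  4   | black | rabbit | hiking | soda | writer
  5   | orange | dog | cooking | juice | plumber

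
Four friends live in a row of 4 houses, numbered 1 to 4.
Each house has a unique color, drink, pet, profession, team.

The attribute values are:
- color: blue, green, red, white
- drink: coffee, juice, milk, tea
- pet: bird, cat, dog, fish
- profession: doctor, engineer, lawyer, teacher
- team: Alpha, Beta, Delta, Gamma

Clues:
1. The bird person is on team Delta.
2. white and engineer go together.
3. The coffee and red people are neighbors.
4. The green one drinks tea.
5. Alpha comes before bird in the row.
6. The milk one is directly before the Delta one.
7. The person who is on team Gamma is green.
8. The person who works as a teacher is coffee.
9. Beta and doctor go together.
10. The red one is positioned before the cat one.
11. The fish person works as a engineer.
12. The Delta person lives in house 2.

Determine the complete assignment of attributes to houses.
Solution:

House | Color | Drink | Pet | Profession | Team
-----------------------------------------------
  1   | white | milk | fish | engineer | Alpha
  2   | blue | coffee | bird | teacher | Delta
  3   | red | juice | dog | doctor | Beta
  4   | green | tea | cat | lawyer | Gamma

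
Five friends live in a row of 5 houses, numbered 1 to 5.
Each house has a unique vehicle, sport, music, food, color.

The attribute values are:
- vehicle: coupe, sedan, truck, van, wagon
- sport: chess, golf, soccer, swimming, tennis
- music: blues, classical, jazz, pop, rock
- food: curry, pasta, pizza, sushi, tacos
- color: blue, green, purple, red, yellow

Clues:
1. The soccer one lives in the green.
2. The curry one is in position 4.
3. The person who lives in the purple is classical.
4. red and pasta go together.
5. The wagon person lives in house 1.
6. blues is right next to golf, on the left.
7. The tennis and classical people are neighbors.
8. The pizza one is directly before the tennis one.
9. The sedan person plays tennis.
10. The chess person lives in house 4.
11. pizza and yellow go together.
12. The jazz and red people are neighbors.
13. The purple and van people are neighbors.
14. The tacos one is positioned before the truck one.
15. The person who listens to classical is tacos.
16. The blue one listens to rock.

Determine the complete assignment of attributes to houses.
Solution:

House | Vehicle | Sport | Music | Food | Color
----------------------------------------------
  1   | wagon | swimming | jazz | pizza | yellow
  2   | sedan | tennis | blues | pasta | red
  3   | coupe | golf | classical | tacos | purple
  4   | van | chess | rock | curry | blue
  5   | truck | soccer | pop | sushi | green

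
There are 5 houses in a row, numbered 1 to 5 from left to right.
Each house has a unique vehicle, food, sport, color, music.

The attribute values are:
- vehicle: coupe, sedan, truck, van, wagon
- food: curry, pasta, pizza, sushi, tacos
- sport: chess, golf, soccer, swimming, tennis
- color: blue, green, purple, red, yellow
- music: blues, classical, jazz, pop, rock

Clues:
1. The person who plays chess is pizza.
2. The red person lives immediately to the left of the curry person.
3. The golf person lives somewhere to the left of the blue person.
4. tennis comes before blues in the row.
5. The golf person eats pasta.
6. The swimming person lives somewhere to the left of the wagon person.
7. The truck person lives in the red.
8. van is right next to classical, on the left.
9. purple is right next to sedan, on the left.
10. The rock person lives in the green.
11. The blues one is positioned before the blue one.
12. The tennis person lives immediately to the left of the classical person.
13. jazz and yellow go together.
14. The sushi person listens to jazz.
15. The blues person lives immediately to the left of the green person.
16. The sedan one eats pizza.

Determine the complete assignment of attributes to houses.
Solution:

House | Vehicle | Food | Sport | Color | Music
----------------------------------------------
  1   | van | sushi | tennis | yellow | jazz
  2   | truck | pasta | golf | red | classical
  3   | coupe | curry | swimming | purple | blues
  4   | sedan | pizza | chess | green | rock
  5   | wagon | tacos | soccer | blue | pop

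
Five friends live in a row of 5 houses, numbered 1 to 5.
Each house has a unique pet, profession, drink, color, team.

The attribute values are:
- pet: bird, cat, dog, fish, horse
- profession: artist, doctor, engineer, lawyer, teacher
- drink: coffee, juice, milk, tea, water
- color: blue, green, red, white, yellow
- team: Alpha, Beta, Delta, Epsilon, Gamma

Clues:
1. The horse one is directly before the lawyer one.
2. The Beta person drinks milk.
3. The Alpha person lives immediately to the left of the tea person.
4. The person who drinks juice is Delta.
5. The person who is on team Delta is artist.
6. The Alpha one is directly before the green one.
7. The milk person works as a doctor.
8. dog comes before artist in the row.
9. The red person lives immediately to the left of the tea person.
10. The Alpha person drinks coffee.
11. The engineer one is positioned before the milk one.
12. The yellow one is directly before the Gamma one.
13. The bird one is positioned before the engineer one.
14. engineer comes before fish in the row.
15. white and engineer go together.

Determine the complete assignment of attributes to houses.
Solution:

House | Pet | Profession | Drink | Color | Team
-----------------------------------------------
  1   | horse | teacher | coffee | red | Alpha
  2   | dog | lawyer | tea | green | Epsilon
  3   | bird | artist | juice | yellow | Delta
  4   | cat | engineer | water | white | Gamma
  5   | fish | doctor | milk | blue | Beta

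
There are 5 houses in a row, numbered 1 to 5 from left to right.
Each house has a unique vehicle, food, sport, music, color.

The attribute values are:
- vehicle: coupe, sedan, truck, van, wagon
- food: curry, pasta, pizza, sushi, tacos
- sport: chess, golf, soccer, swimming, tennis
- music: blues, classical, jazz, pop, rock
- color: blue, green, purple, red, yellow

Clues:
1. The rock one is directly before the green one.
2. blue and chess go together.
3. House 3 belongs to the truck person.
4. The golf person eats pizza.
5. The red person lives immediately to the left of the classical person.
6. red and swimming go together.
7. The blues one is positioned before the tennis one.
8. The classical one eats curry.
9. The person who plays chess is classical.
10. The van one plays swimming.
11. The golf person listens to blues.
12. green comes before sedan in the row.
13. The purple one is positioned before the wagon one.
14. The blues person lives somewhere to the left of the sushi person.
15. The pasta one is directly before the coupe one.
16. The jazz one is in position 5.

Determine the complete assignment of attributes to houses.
Solution:

House | Vehicle | Food | Sport | Music | Color
----------------------------------------------
  1   | van | pasta | swimming | pop | red
  2   | coupe | curry | chess | classical | blue
  3   | truck | tacos | soccer | rock | purple
  4   | wagon | pizza | golf | blues | green
  5   | sedan | sushi | tennis | jazz | yellow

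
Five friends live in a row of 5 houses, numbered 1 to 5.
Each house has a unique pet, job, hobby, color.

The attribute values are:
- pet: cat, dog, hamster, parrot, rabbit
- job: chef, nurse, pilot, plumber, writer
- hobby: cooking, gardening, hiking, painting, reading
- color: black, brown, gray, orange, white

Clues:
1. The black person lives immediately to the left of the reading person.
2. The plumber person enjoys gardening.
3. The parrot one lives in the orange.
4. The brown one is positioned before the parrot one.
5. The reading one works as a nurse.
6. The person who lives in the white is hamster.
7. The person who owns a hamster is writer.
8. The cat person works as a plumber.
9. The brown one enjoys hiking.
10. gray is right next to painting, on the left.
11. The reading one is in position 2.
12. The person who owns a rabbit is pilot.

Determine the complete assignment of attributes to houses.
Solution:

House | Pet | Job | Hobby | Color
---------------------------------
  1   | cat | plumber | gardening | black
  2   | dog | nurse | reading | gray
  3   | hamster | writer | painting | white
  4   | rabbit | pilot | hiking | brown
  5   | parrot | chef | cooking | orange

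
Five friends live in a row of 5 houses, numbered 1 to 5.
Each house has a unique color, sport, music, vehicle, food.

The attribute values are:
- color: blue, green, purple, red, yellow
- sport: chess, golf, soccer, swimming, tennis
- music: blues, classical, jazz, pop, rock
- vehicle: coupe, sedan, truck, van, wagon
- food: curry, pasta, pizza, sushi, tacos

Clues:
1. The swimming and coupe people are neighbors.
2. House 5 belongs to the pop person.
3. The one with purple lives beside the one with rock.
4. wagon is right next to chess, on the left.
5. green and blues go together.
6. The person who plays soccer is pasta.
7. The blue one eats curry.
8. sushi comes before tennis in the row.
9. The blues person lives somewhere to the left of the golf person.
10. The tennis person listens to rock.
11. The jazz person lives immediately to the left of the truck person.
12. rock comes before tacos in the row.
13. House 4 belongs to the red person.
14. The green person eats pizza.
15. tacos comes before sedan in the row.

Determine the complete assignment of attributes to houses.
Solution:

House | Color | Sport | Music | Vehicle | Food
----------------------------------------------
  1   | green | swimming | blues | wagon | pizza
  2   | purple | chess | jazz | coupe | sushi
  3   | blue | tennis | rock | truck | curry
  4   | red | golf | classical | van | tacos
  5   | yellow | soccer | pop | sedan | pasta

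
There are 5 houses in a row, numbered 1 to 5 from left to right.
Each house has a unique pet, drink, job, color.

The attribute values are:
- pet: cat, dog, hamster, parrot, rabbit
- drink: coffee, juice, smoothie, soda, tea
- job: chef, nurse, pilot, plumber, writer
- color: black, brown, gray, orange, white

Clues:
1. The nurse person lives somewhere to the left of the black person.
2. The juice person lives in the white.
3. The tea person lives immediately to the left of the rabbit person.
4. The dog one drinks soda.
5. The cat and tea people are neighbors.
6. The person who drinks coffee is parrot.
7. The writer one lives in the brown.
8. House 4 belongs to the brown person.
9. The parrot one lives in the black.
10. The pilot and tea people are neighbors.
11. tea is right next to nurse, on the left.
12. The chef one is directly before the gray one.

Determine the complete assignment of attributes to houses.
Solution:

House | Pet | Drink | Job | Color
---------------------------------
  1   | cat | juice | pilot | white
  2   | hamster | tea | chef | orange
  3   | rabbit | smoothie | nurse | gray
  4   | dog | soda | writer | brown
  5   | parrot | coffee | plumber | black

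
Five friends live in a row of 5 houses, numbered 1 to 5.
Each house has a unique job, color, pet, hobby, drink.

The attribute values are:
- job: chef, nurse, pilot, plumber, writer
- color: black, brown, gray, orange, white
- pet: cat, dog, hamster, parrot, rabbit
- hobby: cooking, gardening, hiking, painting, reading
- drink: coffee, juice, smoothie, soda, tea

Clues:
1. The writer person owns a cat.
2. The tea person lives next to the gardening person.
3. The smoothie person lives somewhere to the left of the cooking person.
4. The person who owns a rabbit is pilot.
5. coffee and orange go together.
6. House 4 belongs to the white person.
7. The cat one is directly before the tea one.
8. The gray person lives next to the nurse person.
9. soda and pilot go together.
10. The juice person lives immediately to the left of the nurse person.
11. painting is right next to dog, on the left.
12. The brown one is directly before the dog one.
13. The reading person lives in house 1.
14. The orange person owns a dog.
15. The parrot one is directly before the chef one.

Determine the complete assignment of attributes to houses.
Solution:

House | Job | Color | Pet | Hobby | Drink
-----------------------------------------
  1   | writer | gray | cat | reading | juice
  2   | nurse | brown | parrot | painting | tea
  3   | chef | orange | dog | gardening | coffee
  4   | plumber | white | hamster | hiking | smoothie
  5   | pilot | black | rabbit | cooking | soda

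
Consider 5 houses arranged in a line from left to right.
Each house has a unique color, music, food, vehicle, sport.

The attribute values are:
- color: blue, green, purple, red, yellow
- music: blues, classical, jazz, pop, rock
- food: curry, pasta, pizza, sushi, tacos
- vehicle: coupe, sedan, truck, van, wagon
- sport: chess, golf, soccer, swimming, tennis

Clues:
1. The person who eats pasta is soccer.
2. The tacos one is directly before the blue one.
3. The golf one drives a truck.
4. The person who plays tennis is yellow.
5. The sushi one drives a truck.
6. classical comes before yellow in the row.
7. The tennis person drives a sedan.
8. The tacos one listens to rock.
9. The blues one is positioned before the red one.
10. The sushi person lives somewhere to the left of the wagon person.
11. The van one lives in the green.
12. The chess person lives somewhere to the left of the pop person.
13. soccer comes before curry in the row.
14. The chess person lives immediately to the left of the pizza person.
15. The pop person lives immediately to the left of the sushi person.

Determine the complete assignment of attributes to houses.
Solution:

House | Color | Music | Food | Vehicle | Sport
----------------------------------------------
  1   | green | rock | tacos | van | chess
  2   | blue | pop | pizza | coupe | swimming
  3   | purple | blues | sushi | truck | golf
  4   | red | classical | pasta | wagon | soccer
  5   | yellow | jazz | curry | sedan | tennis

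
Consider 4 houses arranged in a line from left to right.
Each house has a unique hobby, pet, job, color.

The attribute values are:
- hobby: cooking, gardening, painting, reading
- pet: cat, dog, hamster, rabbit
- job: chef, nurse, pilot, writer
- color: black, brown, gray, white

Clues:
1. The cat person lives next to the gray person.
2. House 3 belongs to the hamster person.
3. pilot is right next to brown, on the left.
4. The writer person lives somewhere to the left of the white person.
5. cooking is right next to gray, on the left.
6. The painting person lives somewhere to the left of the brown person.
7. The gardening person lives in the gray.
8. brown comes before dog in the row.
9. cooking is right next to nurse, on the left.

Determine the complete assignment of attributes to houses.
Solution:

House | Hobby | Pet | Job | Color
---------------------------------
  1   | painting | rabbit | pilot | black
  2   | cooking | cat | writer | brown
  3   | gardening | hamster | nurse | gray
  4   | reading | dog | chef | white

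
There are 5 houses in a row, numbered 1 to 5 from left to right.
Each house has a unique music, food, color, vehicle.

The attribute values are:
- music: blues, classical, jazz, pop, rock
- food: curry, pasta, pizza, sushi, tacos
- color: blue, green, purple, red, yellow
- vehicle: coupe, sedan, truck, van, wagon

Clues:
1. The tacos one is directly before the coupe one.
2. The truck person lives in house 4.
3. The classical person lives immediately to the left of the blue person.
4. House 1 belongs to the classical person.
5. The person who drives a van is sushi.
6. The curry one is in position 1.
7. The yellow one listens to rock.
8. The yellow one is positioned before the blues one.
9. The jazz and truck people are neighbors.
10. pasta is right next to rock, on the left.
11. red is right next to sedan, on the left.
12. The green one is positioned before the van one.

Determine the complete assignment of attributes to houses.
Solution:

House | Music | Food | Color | Vehicle
--------------------------------------
  1   | classical | curry | red | wagon
  2   | pop | tacos | blue | sedan
  3   | jazz | pasta | green | coupe
  4   | rock | pizza | yellow | truck
  5   | blues | sushi | purple | van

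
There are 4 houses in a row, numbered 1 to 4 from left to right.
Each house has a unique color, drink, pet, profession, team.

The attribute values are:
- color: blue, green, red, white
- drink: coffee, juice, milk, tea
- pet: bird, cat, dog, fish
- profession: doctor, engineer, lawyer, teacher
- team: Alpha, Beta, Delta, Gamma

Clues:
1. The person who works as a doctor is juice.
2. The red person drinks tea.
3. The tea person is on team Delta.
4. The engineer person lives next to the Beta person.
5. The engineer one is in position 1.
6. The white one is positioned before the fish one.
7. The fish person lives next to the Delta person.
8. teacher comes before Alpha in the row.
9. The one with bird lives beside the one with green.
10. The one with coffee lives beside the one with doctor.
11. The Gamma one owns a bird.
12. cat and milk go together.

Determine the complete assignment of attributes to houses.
Solution:

House | Color | Drink | Pet | Profession | Team
-----------------------------------------------
  1   | white | coffee | bird | engineer | Gamma
  2   | green | juice | fish | doctor | Beta
  3   | red | tea | dog | teacher | Delta
  4   | blue | milk | cat | lawyer | Alpha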